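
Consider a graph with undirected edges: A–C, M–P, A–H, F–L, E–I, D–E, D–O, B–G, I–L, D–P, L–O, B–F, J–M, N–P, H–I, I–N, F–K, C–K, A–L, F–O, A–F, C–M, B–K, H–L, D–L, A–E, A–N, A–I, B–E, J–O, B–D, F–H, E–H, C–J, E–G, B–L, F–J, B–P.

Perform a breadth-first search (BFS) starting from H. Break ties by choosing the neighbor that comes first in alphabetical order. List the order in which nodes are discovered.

Visit H; enqueue A, E, F, I, L → queue [A, E, F, I, L]
Visit A; enqueue C, N → queue [E, F, I, L, C, N]
Visit E; enqueue B, D, G → queue [F, I, L, C, N, B, D, G]
Visit F; enqueue J, K, O → queue [I, L, C, N, B, D, G, J, K, O]
Visit I → queue [L, C, N, B, D, G, J, K, O]
Visit L → queue [C, N, B, D, G, J, K, O]
Visit C; enqueue M → queue [N, B, D, G, J, K, O, M]
Visit N; enqueue P → queue [B, D, G, J, K, O, M, P]
Visit B → queue [D, G, J, K, O, M, P]
Visit D → queue [G, J, K, O, M, P]
Visit G → queue [J, K, O, M, P]
Visit J → queue [K, O, M, P]
Visit K → queue [O, M, P]
Visit O → queue [M, P]
Visit M → queue [P]
Visit P → queue []

H, A, E, F, I, L, C, N, B, D, G, J, K, O, M, P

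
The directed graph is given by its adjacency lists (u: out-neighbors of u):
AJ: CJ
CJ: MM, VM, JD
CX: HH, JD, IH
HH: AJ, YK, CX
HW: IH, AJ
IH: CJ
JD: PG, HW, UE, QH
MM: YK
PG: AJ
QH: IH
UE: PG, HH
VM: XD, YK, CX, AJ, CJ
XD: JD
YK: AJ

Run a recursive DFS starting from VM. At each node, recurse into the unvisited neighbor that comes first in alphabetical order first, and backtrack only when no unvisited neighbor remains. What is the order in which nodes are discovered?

VM, AJ, CJ, JD, HW, IH, PG, QH, UE, HH, CX, YK, MM, XD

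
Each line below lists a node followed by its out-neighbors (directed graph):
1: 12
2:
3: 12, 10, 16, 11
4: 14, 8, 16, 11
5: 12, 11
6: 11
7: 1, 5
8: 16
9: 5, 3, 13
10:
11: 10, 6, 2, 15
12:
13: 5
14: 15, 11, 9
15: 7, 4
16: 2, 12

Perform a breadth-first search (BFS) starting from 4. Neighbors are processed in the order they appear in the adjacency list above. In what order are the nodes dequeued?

4 -> 14 -> 8 -> 16 -> 11 -> 15 -> 9 -> 2 -> 12 -> 10 -> 6 -> 7 -> 5 -> 3 -> 13 -> 1

Visit 4; enqueue 14, 8, 16, 11 → queue [14, 8, 16, 11]
Visit 14; enqueue 15, 9 → queue [8, 16, 11, 15, 9]
Visit 8 → queue [16, 11, 15, 9]
Visit 16; enqueue 2, 12 → queue [11, 15, 9, 2, 12]
Visit 11; enqueue 10, 6 → queue [15, 9, 2, 12, 10, 6]
Visit 15; enqueue 7 → queue [9, 2, 12, 10, 6, 7]
Visit 9; enqueue 5, 3, 13 → queue [2, 12, 10, 6, 7, 5, 3, 13]
Visit 2 → queue [12, 10, 6, 7, 5, 3, 13]
Visit 12 → queue [10, 6, 7, 5, 3, 13]
Visit 10 → queue [6, 7, 5, 3, 13]
Visit 6 → queue [7, 5, 3, 13]
Visit 7; enqueue 1 → queue [5, 3, 13, 1]
Visit 5 → queue [3, 13, 1]
Visit 3 → queue [13, 1]
Visit 13 → queue [1]
Visit 1 → queue []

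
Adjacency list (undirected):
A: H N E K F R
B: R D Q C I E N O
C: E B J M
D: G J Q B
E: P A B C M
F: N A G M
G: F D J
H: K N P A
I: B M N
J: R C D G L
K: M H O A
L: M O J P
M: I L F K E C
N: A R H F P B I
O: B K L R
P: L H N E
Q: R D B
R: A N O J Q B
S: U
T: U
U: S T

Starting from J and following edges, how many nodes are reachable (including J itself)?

18

BFS from J visits: J, R, C, D, G, L, A, N, O, Q, B, E, M, F, P, H, K, I
Reachable nodes: 18 of 21 total.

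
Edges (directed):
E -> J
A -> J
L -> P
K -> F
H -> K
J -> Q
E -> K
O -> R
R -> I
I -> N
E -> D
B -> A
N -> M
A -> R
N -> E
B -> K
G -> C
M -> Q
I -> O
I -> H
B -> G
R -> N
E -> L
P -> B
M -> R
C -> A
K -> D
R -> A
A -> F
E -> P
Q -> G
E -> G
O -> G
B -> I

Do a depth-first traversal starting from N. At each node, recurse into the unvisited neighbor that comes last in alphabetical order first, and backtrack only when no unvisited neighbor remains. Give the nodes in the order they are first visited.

N -> M -> R -> I -> O -> G -> C -> A -> J -> Q -> F -> H -> K -> D -> E -> P -> B -> L

Visit N
N → M
M → R
R → I
I → O
O → G
G → C
C → A
A → J
J → Q
A → F
I → H
H → K
K → D
N → E
E → P
P → B
E → L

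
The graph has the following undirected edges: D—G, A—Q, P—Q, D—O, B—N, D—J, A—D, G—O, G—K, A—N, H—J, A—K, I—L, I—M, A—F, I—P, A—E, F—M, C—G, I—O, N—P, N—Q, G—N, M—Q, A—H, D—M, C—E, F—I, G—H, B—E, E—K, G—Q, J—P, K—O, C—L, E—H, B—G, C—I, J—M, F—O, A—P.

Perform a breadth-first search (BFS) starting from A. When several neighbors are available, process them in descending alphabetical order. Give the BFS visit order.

Visit A; enqueue Q, P, N, K, H, F, E, D → queue [Q, P, N, K, H, F, E, D]
Visit Q; enqueue M, G → queue [P, N, K, H, F, E, D, M, G]
Visit P; enqueue J, I → queue [N, K, H, F, E, D, M, G, J, I]
Visit N; enqueue B → queue [K, H, F, E, D, M, G, J, I, B]
Visit K; enqueue O → queue [H, F, E, D, M, G, J, I, B, O]
Visit H → queue [F, E, D, M, G, J, I, B, O]
Visit F → queue [E, D, M, G, J, I, B, O]
Visit E; enqueue C → queue [D, M, G, J, I, B, O, C]
Visit D → queue [M, G, J, I, B, O, C]
Visit M → queue [G, J, I, B, O, C]
Visit G → queue [J, I, B, O, C]
Visit J → queue [I, B, O, C]
Visit I; enqueue L → queue [B, O, C, L]
Visit B → queue [O, C, L]
Visit O → queue [C, L]
Visit C → queue [L]
Visit L → queue []

A Q P N K H F E D M G J I B O C L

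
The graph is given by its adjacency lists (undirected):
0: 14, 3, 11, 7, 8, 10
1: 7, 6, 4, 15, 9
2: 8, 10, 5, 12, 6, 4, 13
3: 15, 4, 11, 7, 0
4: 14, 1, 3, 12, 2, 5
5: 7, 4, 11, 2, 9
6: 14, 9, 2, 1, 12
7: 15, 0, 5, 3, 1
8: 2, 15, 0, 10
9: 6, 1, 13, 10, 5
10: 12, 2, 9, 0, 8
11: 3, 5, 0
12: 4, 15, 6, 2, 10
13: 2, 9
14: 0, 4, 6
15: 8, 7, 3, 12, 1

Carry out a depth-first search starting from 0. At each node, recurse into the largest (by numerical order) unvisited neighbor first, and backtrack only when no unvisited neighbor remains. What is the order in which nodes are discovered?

Visit 0
0 → 14
14 → 6
6 → 12
12 → 15
15 → 8
8 → 10
10 → 9
9 → 13
13 → 2
2 → 5
5 → 11
11 → 3
3 → 7
7 → 1
1 → 4

0, 14, 6, 12, 15, 8, 10, 9, 13, 2, 5, 11, 3, 7, 1, 4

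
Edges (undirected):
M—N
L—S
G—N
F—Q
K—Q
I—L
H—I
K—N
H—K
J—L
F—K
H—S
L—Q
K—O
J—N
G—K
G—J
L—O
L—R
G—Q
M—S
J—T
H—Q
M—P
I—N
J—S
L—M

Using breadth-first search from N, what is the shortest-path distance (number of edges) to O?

Level 0: N
Level 1: G, I, J, K, M
Level 2: F, H, L, O, P, Q, S, T
Level 3: R
O first appears at level 2.

2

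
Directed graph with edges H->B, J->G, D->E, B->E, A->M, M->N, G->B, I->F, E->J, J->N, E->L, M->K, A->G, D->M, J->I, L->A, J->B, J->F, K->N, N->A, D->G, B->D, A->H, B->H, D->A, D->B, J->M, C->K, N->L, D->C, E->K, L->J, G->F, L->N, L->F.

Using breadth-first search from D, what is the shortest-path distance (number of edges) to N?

Level 0: D
Level 1: A, B, C, E, G, M
Level 2: F, H, J, K, L, N
Level 3: I
N first appears at level 2.

2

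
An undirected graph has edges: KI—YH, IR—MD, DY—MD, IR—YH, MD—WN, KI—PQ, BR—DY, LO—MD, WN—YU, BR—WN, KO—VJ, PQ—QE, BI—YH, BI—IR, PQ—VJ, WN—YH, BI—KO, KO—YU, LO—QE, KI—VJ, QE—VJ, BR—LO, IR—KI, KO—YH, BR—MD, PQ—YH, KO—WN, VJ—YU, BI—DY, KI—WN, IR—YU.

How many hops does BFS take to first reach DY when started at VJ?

Level 0: VJ
Level 1: KI, KO, PQ, QE, YU
Level 2: BI, IR, LO, WN, YH
Level 3: BR, DY, MD
DY first appears at level 3.

3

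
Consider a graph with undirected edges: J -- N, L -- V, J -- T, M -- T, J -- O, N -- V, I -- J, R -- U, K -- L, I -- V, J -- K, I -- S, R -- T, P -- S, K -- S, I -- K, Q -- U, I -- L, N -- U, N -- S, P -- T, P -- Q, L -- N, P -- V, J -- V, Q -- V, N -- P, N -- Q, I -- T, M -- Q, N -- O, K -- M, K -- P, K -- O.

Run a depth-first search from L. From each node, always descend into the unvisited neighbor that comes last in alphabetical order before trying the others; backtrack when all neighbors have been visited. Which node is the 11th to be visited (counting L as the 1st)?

Visit L
L → V
V → Q
Q → U
U → R
R → T
T → P
P → S
S → N
N → O
O → K
K → M
K → J
J → I

Visit order: L, V, Q, U, R, T, P, S, N, O, K, M, J, I

K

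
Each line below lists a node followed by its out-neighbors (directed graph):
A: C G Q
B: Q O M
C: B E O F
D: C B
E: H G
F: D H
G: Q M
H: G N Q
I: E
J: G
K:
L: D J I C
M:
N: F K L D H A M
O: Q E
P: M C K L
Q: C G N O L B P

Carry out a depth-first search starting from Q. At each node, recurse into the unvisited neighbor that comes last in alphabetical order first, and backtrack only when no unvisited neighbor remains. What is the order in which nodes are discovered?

Visit Q
Q → P
P → M
P → L
L → J
J → G
L → I
I → E
E → H
H → N
N → K
N → F
F → D
D → C
C → O
C → B
N → A

Q, P, M, L, J, G, I, E, H, N, K, F, D, C, O, B, A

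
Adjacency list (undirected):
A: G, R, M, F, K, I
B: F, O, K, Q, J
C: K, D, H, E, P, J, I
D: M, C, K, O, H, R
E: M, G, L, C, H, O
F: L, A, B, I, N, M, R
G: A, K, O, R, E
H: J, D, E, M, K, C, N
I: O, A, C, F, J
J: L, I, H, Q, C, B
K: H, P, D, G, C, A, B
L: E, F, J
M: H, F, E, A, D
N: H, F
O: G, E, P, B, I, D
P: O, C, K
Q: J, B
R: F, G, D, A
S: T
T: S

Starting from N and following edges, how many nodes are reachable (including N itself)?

BFS from N visits: N, H, F, M, K, J, E, D, C, R, L, I, B, A, P, G, Q, O
Reachable nodes: 18 of 20 total.

18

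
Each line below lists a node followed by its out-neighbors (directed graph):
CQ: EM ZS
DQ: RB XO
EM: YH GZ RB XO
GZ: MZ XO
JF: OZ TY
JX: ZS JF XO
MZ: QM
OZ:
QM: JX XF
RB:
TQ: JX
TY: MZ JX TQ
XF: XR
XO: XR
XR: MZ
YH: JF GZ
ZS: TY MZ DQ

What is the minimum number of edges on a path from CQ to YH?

2

Level 0: CQ
Level 1: EM, ZS
Level 2: DQ, GZ, MZ, RB, TY, XO, YH
Level 3: JF, JX, QM, TQ, XR
Level 4: OZ, XF
YH first appears at level 2.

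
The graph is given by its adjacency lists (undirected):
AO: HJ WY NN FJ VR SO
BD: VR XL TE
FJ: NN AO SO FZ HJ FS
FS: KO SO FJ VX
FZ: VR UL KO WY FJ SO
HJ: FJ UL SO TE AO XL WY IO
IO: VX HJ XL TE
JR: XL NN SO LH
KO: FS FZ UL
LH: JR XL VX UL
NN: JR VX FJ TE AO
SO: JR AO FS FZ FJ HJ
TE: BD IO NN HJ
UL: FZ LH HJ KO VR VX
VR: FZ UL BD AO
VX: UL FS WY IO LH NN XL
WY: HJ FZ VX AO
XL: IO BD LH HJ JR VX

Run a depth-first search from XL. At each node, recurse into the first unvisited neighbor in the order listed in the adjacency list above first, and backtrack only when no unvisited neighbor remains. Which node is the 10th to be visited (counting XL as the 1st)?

JR

Visit XL
XL → IO
IO → VX
VX → UL
UL → FZ
FZ → VR
VR → BD
BD → TE
TE → NN
NN → JR
JR → SO
SO → AO
AO → HJ
HJ → FJ
FJ → FS
FS → KO
HJ → WY
JR → LH

Visit order: XL, IO, VX, UL, FZ, VR, BD, TE, NN, JR, SO, AO, HJ, FJ, FS, KO, WY, LH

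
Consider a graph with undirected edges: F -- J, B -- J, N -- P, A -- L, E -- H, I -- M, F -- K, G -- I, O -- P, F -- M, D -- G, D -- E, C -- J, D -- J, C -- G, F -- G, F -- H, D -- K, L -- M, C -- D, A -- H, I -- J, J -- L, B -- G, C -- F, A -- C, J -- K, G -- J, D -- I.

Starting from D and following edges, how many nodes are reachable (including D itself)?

13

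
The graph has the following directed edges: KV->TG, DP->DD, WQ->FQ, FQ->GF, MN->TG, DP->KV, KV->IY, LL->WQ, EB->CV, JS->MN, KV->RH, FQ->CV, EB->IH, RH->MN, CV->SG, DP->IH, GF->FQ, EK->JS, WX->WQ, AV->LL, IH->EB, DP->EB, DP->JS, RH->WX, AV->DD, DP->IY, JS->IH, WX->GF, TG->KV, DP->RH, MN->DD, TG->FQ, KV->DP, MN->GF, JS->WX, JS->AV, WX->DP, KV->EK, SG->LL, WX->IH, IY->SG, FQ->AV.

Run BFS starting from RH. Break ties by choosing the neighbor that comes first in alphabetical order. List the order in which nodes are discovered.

RH -> MN -> WX -> DD -> GF -> TG -> DP -> IH -> WQ -> FQ -> KV -> EB -> IY -> JS -> AV -> CV -> EK -> SG -> LL

Visit RH; enqueue MN, WX → queue [MN, WX]
Visit MN; enqueue DD, GF, TG → queue [WX, DD, GF, TG]
Visit WX; enqueue DP, IH, WQ → queue [DD, GF, TG, DP, IH, WQ]
Visit DD → queue [GF, TG, DP, IH, WQ]
Visit GF; enqueue FQ → queue [TG, DP, IH, WQ, FQ]
Visit TG; enqueue KV → queue [DP, IH, WQ, FQ, KV]
Visit DP; enqueue EB, IY, JS → queue [IH, WQ, FQ, KV, EB, IY, JS]
Visit IH → queue [WQ, FQ, KV, EB, IY, JS]
Visit WQ → queue [FQ, KV, EB, IY, JS]
Visit FQ; enqueue AV, CV → queue [KV, EB, IY, JS, AV, CV]
Visit KV; enqueue EK → queue [EB, IY, JS, AV, CV, EK]
Visit EB → queue [IY, JS, AV, CV, EK]
Visit IY; enqueue SG → queue [JS, AV, CV, EK, SG]
Visit JS → queue [AV, CV, EK, SG]
Visit AV; enqueue LL → queue [CV, EK, SG, LL]
Visit CV → queue [EK, SG, LL]
Visit EK → queue [SG, LL]
Visit SG → queue [LL]
Visit LL → queue []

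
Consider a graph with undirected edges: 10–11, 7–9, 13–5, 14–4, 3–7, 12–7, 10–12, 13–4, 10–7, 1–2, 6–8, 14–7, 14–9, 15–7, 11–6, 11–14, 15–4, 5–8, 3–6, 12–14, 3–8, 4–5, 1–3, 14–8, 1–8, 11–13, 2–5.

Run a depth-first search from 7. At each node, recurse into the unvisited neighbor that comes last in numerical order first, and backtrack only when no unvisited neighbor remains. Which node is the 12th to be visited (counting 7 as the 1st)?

Visit 7
7 → 15
15 → 4
4 → 14
14 → 12
12 → 10
10 → 11
11 → 13
13 → 5
5 → 8
8 → 6
6 → 3
3 → 1
1 → 2
14 → 9

Visit order: 7, 15, 4, 14, 12, 10, 11, 13, 5, 8, 6, 3, 1, 2, 9

3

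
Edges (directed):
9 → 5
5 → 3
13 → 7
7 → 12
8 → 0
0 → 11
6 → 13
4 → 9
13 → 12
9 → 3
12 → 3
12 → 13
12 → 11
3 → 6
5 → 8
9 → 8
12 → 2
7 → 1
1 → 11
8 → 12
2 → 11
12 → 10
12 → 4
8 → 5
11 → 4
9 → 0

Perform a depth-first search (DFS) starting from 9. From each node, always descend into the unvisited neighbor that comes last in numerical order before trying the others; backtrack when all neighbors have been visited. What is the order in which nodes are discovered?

Visit 9
9 → 8
8 → 12
12 → 13
13 → 7
7 → 1
1 → 11
11 → 4
12 → 10
12 → 3
3 → 6
12 → 2
8 → 5
8 → 0

9 -> 8 -> 12 -> 13 -> 7 -> 1 -> 11 -> 4 -> 10 -> 3 -> 6 -> 2 -> 5 -> 0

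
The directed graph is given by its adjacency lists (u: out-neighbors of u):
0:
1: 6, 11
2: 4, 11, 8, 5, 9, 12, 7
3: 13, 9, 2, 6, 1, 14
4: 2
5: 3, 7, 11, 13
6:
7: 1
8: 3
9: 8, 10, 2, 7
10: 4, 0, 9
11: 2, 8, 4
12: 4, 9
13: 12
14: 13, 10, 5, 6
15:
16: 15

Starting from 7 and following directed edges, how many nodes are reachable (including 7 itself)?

15

BFS from 7 visits: 7, 1, 11, 6, 8, 4, 2, 3, 12, 9, 5, 14, 13, 10, 0
Reachable nodes: 15 of 17 total.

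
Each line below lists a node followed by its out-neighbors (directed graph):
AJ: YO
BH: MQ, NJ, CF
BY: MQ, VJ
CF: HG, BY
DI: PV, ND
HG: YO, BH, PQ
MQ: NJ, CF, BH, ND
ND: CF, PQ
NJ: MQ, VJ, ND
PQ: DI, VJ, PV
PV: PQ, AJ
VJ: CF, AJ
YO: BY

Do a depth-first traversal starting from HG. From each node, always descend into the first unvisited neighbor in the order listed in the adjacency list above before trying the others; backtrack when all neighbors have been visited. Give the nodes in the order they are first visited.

HG YO BY MQ NJ VJ CF AJ ND PQ DI PV BH

Visit HG
HG → YO
YO → BY
BY → MQ
MQ → NJ
NJ → VJ
VJ → CF
VJ → AJ
NJ → ND
ND → PQ
PQ → DI
DI → PV
MQ → BH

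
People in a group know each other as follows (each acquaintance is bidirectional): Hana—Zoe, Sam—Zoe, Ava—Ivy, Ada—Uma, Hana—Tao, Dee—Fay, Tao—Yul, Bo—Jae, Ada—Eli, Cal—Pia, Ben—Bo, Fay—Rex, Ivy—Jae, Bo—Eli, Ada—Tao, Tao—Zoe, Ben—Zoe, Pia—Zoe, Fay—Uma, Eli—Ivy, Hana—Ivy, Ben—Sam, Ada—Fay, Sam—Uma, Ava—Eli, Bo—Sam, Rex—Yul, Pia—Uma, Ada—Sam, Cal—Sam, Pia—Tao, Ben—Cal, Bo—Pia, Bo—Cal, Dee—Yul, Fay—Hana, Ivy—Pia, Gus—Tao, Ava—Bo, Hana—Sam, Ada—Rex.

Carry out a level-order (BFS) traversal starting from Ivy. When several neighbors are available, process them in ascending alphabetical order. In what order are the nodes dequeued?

Visit Ivy; enqueue Ava, Eli, Hana, Jae, Pia → queue [Ava, Eli, Hana, Jae, Pia]
Visit Ava; enqueue Bo → queue [Eli, Hana, Jae, Pia, Bo]
Visit Eli; enqueue Ada → queue [Hana, Jae, Pia, Bo, Ada]
Visit Hana; enqueue Fay, Sam, Tao, Zoe → queue [Jae, Pia, Bo, Ada, Fay, Sam, Tao, Zoe]
Visit Jae → queue [Pia, Bo, Ada, Fay, Sam, Tao, Zoe]
Visit Pia; enqueue Cal, Uma → queue [Bo, Ada, Fay, Sam, Tao, Zoe, Cal, Uma]
Visit Bo; enqueue Ben → queue [Ada, Fay, Sam, Tao, Zoe, Cal, Uma, Ben]
Visit Ada; enqueue Rex → queue [Fay, Sam, Tao, Zoe, Cal, Uma, Ben, Rex]
Visit Fay; enqueue Dee → queue [Sam, Tao, Zoe, Cal, Uma, Ben, Rex, Dee]
Visit Sam → queue [Tao, Zoe, Cal, Uma, Ben, Rex, Dee]
Visit Tao; enqueue Gus, Yul → queue [Zoe, Cal, Uma, Ben, Rex, Dee, Gus, Yul]
Visit Zoe → queue [Cal, Uma, Ben, Rex, Dee, Gus, Yul]
Visit Cal → queue [Uma, Ben, Rex, Dee, Gus, Yul]
Visit Uma → queue [Ben, Rex, Dee, Gus, Yul]
Visit Ben → queue [Rex, Dee, Gus, Yul]
Visit Rex → queue [Dee, Gus, Yul]
Visit Dee → queue [Gus, Yul]
Visit Gus → queue [Yul]
Visit Yul → queue []

Ivy, Ava, Eli, Hana, Jae, Pia, Bo, Ada, Fay, Sam, Tao, Zoe, Cal, Uma, Ben, Rex, Dee, Gus, Yul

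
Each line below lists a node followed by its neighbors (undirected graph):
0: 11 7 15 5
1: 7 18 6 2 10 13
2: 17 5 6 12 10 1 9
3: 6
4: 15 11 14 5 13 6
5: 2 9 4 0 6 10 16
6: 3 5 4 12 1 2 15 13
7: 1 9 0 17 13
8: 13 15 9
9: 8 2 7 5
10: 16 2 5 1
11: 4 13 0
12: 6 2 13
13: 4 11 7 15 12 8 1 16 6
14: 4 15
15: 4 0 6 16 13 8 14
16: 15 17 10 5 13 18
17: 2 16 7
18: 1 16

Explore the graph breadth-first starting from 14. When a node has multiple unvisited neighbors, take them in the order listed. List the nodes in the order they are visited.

Visit 14; enqueue 4, 15 → queue [4, 15]
Visit 4; enqueue 11, 5, 13, 6 → queue [15, 11, 5, 13, 6]
Visit 15; enqueue 0, 16, 8 → queue [11, 5, 13, 6, 0, 16, 8]
Visit 11 → queue [5, 13, 6, 0, 16, 8]
Visit 5; enqueue 2, 9, 10 → queue [13, 6, 0, 16, 8, 2, 9, 10]
Visit 13; enqueue 7, 12, 1 → queue [6, 0, 16, 8, 2, 9, 10, 7, 12, 1]
Visit 6; enqueue 3 → queue [0, 16, 8, 2, 9, 10, 7, 12, 1, 3]
Visit 0 → queue [16, 8, 2, 9, 10, 7, 12, 1, 3]
Visit 16; enqueue 17, 18 → queue [8, 2, 9, 10, 7, 12, 1, 3, 17, 18]
Visit 8 → queue [2, 9, 10, 7, 12, 1, 3, 17, 18]
Visit 2 → queue [9, 10, 7, 12, 1, 3, 17, 18]
Visit 9 → queue [10, 7, 12, 1, 3, 17, 18]
Visit 10 → queue [7, 12, 1, 3, 17, 18]
Visit 7 → queue [12, 1, 3, 17, 18]
Visit 12 → queue [1, 3, 17, 18]
Visit 1 → queue [3, 17, 18]
Visit 3 → queue [17, 18]
Visit 17 → queue [18]
Visit 18 → queue []

14, 4, 15, 11, 5, 13, 6, 0, 16, 8, 2, 9, 10, 7, 12, 1, 3, 17, 18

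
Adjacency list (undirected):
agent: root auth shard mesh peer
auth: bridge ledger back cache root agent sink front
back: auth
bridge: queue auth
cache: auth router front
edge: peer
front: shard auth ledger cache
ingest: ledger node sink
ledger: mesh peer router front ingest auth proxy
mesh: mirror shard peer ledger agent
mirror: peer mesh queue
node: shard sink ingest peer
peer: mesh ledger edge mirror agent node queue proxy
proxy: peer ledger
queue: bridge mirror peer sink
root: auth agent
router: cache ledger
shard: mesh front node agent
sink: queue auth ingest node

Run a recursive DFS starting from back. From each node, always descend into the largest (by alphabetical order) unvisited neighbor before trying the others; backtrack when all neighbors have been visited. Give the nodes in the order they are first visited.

Visit back
back → auth
auth → sink
sink → queue
queue → peer
peer → proxy
proxy → ledger
ledger → router
router → cache
cache → front
front → shard
shard → node
node → ingest
shard → mesh
mesh → mirror
mesh → agent
agent → root
peer → edge
queue → bridge

back → auth → sink → queue → peer → proxy → ledger → router → cache → front → shard → node → ingest → mesh → mirror → agent → root → edge → bridge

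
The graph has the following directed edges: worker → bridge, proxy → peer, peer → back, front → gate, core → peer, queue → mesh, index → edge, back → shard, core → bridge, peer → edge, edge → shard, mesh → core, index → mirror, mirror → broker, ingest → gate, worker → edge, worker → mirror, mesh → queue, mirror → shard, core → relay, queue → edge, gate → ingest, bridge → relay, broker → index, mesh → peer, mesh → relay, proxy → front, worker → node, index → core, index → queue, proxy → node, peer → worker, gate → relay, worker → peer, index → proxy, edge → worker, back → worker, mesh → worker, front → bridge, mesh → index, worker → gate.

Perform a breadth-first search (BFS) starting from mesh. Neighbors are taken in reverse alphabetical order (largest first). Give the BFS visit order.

mesh → worker → relay → queue → peer → index → core → node → mirror → gate → edge → bridge → back → proxy → shard → broker → ingest → front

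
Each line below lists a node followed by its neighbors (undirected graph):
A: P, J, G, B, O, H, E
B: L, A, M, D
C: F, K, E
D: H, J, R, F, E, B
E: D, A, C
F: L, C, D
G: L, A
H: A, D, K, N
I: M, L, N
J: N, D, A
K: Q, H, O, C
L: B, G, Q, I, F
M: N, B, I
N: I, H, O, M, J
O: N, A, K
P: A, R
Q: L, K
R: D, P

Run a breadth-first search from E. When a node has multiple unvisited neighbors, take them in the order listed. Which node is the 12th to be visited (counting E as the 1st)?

Visit E; enqueue D, A, C → queue [D, A, C]
Visit D; enqueue H, J, R, F, B → queue [A, C, H, J, R, F, B]
Visit A; enqueue P, G, O → queue [C, H, J, R, F, B, P, G, O]
Visit C; enqueue K → queue [H, J, R, F, B, P, G, O, K]
Visit H; enqueue N → queue [J, R, F, B, P, G, O, K, N]
Visit J → queue [R, F, B, P, G, O, K, N]
Visit R → queue [F, B, P, G, O, K, N]
Visit F; enqueue L → queue [B, P, G, O, K, N, L]
Visit B; enqueue M → queue [P, G, O, K, N, L, M]
Visit P → queue [G, O, K, N, L, M]
Visit G → queue [O, K, N, L, M]
Visit O → queue [K, N, L, M]
Visit K; enqueue Q → queue [N, L, M, Q]
Visit N; enqueue I → queue [L, M, Q, I]
Visit L → queue [M, Q, I]
Visit M → queue [Q, I]
Visit Q → queue [I]
Visit I → queue []

Visit order: E, D, A, C, H, J, R, F, B, P, G, O, K, N, L, M, Q, I

O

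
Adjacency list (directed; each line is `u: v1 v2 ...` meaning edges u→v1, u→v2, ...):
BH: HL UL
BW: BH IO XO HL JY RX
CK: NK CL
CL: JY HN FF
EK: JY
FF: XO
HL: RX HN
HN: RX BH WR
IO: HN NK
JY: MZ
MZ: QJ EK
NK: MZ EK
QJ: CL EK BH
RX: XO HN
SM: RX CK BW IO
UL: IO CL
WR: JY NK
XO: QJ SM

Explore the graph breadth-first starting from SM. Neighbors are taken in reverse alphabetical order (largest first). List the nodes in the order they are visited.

SM → RX → IO → CK → BW → XO → HN → NK → CL → JY → HL → BH → QJ → WR → MZ → EK → FF → UL

Visit SM; enqueue RX, IO, CK, BW → queue [RX, IO, CK, BW]
Visit RX; enqueue XO, HN → queue [IO, CK, BW, XO, HN]
Visit IO; enqueue NK → queue [CK, BW, XO, HN, NK]
Visit CK; enqueue CL → queue [BW, XO, HN, NK, CL]
Visit BW; enqueue JY, HL, BH → queue [XO, HN, NK, CL, JY, HL, BH]
Visit XO; enqueue QJ → queue [HN, NK, CL, JY, HL, BH, QJ]
Visit HN; enqueue WR → queue [NK, CL, JY, HL, BH, QJ, WR]
Visit NK; enqueue MZ, EK → queue [CL, JY, HL, BH, QJ, WR, MZ, EK]
Visit CL; enqueue FF → queue [JY, HL, BH, QJ, WR, MZ, EK, FF]
Visit JY → queue [HL, BH, QJ, WR, MZ, EK, FF]
Visit HL → queue [BH, QJ, WR, MZ, EK, FF]
Visit BH; enqueue UL → queue [QJ, WR, MZ, EK, FF, UL]
Visit QJ → queue [WR, MZ, EK, FF, UL]
Visit WR → queue [MZ, EK, FF, UL]
Visit MZ → queue [EK, FF, UL]
Visit EK → queue [FF, UL]
Visit FF → queue [UL]
Visit UL → queue []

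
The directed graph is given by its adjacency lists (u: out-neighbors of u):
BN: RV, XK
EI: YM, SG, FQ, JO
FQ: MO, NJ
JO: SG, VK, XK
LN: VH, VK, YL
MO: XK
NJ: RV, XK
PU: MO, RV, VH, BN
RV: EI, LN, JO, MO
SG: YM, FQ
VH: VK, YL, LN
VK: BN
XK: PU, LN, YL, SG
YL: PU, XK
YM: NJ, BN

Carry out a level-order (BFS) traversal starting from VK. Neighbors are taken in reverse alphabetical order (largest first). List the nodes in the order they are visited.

VK BN XK RV YL SG PU LN MO JO EI YM FQ VH NJ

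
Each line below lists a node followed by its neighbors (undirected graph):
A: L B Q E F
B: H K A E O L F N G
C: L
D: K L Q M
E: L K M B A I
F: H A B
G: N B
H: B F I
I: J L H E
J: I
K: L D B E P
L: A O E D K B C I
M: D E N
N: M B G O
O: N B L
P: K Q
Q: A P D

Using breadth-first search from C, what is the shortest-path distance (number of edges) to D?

2

Level 0: C
Level 1: L
Level 2: A, B, D, E, I, K, O
Level 3: F, G, H, J, M, N, P, Q
D first appears at level 2.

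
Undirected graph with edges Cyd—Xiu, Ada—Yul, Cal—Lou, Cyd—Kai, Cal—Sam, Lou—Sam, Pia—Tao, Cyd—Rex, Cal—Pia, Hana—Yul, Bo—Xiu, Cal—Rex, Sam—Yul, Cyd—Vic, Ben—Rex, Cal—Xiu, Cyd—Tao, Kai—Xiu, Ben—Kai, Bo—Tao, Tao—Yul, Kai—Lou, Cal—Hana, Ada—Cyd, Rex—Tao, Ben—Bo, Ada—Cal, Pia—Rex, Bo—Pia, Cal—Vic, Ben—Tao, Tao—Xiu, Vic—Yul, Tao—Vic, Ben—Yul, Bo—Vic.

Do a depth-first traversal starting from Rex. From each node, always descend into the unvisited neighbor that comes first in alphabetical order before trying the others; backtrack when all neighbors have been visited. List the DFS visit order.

Rex Ben Bo Pia Cal Ada Cyd Kai Lou Sam Yul Hana Tao Vic Xiu

Visit Rex
Rex → Ben
Ben → Bo
Bo → Pia
Pia → Cal
Cal → Ada
Ada → Cyd
Cyd → Kai
Kai → Lou
Lou → Sam
Sam → Yul
Yul → Hana
Yul → Tao
Tao → Vic
Tao → Xiu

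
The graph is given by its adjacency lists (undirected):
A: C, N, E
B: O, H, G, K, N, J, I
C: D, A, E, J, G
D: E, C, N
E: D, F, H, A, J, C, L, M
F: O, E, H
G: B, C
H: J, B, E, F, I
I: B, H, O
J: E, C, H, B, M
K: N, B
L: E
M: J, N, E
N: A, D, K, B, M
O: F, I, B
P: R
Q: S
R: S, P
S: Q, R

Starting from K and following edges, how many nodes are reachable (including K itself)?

15

BFS from K visits: K, B, N, G, H, I, J, O, A, D, M, C, E, F, L
Reachable nodes: 15 of 19 total.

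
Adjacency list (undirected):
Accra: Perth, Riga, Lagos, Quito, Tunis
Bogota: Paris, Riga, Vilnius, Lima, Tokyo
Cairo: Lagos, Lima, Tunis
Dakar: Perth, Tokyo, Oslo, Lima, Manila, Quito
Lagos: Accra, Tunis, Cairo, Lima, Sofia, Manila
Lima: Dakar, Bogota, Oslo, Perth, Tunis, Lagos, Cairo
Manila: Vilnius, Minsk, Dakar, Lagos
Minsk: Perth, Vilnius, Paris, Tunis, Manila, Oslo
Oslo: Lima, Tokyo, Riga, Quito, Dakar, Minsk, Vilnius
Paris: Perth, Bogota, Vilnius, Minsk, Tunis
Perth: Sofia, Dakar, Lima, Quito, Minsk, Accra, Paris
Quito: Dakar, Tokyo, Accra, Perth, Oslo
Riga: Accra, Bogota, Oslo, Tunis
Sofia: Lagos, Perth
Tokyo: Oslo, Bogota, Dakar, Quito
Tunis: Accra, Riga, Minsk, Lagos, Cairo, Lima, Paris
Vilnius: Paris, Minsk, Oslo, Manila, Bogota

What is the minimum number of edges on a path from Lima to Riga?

Level 0: Lima
Level 1: Bogota, Cairo, Dakar, Lagos, Oslo, Perth, Tunis
Level 2: Accra, Manila, Minsk, Paris, Quito, Riga, Sofia, Tokyo, Vilnius
Riga first appears at level 2.

2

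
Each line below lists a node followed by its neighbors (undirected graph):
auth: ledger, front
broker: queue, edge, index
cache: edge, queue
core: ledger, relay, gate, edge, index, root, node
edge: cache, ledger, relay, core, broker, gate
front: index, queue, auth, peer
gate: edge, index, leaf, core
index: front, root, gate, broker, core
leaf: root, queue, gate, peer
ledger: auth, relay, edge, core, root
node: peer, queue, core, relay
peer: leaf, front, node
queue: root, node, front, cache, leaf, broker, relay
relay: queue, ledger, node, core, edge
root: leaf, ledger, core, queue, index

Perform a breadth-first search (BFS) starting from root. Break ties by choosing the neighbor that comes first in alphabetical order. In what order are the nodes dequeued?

root, core, index, leaf, ledger, queue, edge, gate, node, relay, broker, front, peer, auth, cache

Visit root; enqueue core, index, leaf, ledger, queue → queue [core, index, leaf, ledger, queue]
Visit core; enqueue edge, gate, node, relay → queue [index, leaf, ledger, queue, edge, gate, node, relay]
Visit index; enqueue broker, front → queue [leaf, ledger, queue, edge, gate, node, relay, broker, front]
Visit leaf; enqueue peer → queue [ledger, queue, edge, gate, node, relay, broker, front, peer]
Visit ledger; enqueue auth → queue [queue, edge, gate, node, relay, broker, front, peer, auth]
Visit queue; enqueue cache → queue [edge, gate, node, relay, broker, front, peer, auth, cache]
Visit edge → queue [gate, node, relay, broker, front, peer, auth, cache]
Visit gate → queue [node, relay, broker, front, peer, auth, cache]
Visit node → queue [relay, broker, front, peer, auth, cache]
Visit relay → queue [broker, front, peer, auth, cache]
Visit broker → queue [front, peer, auth, cache]
Visit front → queue [peer, auth, cache]
Visit peer → queue [auth, cache]
Visit auth → queue [cache]
Visit cache → queue []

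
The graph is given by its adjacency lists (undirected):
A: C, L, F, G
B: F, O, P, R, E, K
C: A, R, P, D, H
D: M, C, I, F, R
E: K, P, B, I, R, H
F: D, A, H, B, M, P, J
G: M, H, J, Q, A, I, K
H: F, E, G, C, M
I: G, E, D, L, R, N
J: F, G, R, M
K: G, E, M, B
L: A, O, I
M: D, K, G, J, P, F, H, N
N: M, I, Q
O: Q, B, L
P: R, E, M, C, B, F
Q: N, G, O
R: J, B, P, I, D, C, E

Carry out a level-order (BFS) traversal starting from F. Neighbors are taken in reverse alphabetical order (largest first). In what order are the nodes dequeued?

F, P, M, J, H, D, B, A, R, E, C, N, K, G, I, O, L, Q

Visit F; enqueue P, M, J, H, D, B, A → queue [P, M, J, H, D, B, A]
Visit P; enqueue R, E, C → queue [M, J, H, D, B, A, R, E, C]
Visit M; enqueue N, K, G → queue [J, H, D, B, A, R, E, C, N, K, G]
Visit J → queue [H, D, B, A, R, E, C, N, K, G]
Visit H → queue [D, B, A, R, E, C, N, K, G]
Visit D; enqueue I → queue [B, A, R, E, C, N, K, G, I]
Visit B; enqueue O → queue [A, R, E, C, N, K, G, I, O]
Visit A; enqueue L → queue [R, E, C, N, K, G, I, O, L]
Visit R → queue [E, C, N, K, G, I, O, L]
Visit E → queue [C, N, K, G, I, O, L]
Visit C → queue [N, K, G, I, O, L]
Visit N; enqueue Q → queue [K, G, I, O, L, Q]
Visit K → queue [G, I, O, L, Q]
Visit G → queue [I, O, L, Q]
Visit I → queue [O, L, Q]
Visit O → queue [L, Q]
Visit L → queue [Q]
Visit Q → queue []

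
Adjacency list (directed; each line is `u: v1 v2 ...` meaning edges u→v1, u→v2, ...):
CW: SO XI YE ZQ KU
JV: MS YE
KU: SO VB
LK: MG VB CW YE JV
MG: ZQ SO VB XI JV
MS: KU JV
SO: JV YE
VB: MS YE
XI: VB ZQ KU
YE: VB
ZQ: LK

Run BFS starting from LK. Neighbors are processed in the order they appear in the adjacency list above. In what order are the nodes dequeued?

Visit LK; enqueue MG, VB, CW, YE, JV → queue [MG, VB, CW, YE, JV]
Visit MG; enqueue ZQ, SO, XI → queue [VB, CW, YE, JV, ZQ, SO, XI]
Visit VB; enqueue MS → queue [CW, YE, JV, ZQ, SO, XI, MS]
Visit CW; enqueue KU → queue [YE, JV, ZQ, SO, XI, MS, KU]
Visit YE → queue [JV, ZQ, SO, XI, MS, KU]
Visit JV → queue [ZQ, SO, XI, MS, KU]
Visit ZQ → queue [SO, XI, MS, KU]
Visit SO → queue [XI, MS, KU]
Visit XI → queue [MS, KU]
Visit MS → queue [KU]
Visit KU → queue []

LK → MG → VB → CW → YE → JV → ZQ → SO → XI → MS → KU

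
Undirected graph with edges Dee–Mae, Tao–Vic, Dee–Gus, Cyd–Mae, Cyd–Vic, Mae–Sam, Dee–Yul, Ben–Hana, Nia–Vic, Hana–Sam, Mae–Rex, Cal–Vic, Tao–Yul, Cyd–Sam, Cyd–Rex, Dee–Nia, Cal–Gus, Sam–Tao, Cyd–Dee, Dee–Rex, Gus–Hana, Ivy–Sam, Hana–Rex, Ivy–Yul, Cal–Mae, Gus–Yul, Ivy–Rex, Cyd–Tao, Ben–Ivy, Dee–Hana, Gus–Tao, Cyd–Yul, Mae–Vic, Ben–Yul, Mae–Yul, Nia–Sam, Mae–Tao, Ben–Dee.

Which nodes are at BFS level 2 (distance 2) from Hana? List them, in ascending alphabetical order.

Cal, Cyd, Ivy, Mae, Nia, Tao, Yul

Level 0: Hana
Level 1: Ben, Dee, Gus, Rex, Sam
Level 2: Cal, Cyd, Ivy, Mae, Nia, Tao, Yul
Level 3: Vic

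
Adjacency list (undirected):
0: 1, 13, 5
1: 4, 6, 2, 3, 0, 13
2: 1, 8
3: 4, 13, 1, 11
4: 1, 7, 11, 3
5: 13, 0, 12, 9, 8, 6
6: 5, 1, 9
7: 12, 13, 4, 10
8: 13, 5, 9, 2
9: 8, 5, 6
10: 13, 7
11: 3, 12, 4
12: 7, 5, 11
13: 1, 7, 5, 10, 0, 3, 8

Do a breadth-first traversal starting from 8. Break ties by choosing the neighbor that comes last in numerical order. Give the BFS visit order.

Visit 8; enqueue 13, 9, 5, 2 → queue [13, 9, 5, 2]
Visit 13; enqueue 10, 7, 3, 1, 0 → queue [9, 5, 2, 10, 7, 3, 1, 0]
Visit 9; enqueue 6 → queue [5, 2, 10, 7, 3, 1, 0, 6]
Visit 5; enqueue 12 → queue [2, 10, 7, 3, 1, 0, 6, 12]
Visit 2 → queue [10, 7, 3, 1, 0, 6, 12]
Visit 10 → queue [7, 3, 1, 0, 6, 12]
Visit 7; enqueue 4 → queue [3, 1, 0, 6, 12, 4]
Visit 3; enqueue 11 → queue [1, 0, 6, 12, 4, 11]
Visit 1 → queue [0, 6, 12, 4, 11]
Visit 0 → queue [6, 12, 4, 11]
Visit 6 → queue [12, 4, 11]
Visit 12 → queue [4, 11]
Visit 4 → queue [11]
Visit 11 → queue []

8 13 9 5 2 10 7 3 1 0 6 12 4 11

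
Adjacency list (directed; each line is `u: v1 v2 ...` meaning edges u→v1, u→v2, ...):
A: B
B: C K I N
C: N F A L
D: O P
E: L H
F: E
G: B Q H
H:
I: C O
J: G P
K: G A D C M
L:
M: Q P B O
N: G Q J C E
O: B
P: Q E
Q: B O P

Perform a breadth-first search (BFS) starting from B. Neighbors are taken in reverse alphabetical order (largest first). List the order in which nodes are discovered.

B → N → K → I → C → Q → J → G → E → M → D → A → O → L → F → P → H

Visit B; enqueue N, K, I, C → queue [N, K, I, C]
Visit N; enqueue Q, J, G, E → queue [K, I, C, Q, J, G, E]
Visit K; enqueue M, D, A → queue [I, C, Q, J, G, E, M, D, A]
Visit I; enqueue O → queue [C, Q, J, G, E, M, D, A, O]
Visit C; enqueue L, F → queue [Q, J, G, E, M, D, A, O, L, F]
Visit Q; enqueue P → queue [J, G, E, M, D, A, O, L, F, P]
Visit J → queue [G, E, M, D, A, O, L, F, P]
Visit G; enqueue H → queue [E, M, D, A, O, L, F, P, H]
Visit E → queue [M, D, A, O, L, F, P, H]
Visit M → queue [D, A, O, L, F, P, H]
Visit D → queue [A, O, L, F, P, H]
Visit A → queue [O, L, F, P, H]
Visit O → queue [L, F, P, H]
Visit L → queue [F, P, H]
Visit F → queue [P, H]
Visit P → queue [H]
Visit H → queue []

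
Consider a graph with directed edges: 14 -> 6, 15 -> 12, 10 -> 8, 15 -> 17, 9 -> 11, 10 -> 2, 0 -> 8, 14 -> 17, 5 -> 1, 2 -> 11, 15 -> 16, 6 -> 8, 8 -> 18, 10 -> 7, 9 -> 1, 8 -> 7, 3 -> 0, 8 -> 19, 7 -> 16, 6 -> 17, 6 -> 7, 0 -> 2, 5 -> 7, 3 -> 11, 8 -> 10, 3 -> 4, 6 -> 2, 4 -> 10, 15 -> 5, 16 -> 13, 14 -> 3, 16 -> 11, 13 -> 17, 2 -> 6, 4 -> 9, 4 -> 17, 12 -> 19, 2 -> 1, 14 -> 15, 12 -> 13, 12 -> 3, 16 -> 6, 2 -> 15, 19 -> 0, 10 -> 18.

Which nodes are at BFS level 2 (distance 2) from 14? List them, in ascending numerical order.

Level 0: 14
Level 1: 3, 6, 15, 17
Level 2: 0, 2, 4, 5, 7, 8, 11, 12, 16
Level 3: 1, 9, 10, 13, 18, 19

0, 2, 4, 5, 7, 8, 11, 12, 16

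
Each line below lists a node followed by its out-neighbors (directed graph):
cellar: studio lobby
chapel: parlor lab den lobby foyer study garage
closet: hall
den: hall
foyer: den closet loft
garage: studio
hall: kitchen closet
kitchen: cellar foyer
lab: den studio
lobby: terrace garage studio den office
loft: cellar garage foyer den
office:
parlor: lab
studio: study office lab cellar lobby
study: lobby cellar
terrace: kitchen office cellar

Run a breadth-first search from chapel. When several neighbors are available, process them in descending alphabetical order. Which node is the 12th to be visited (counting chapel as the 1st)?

office

Visit chapel; enqueue study, parlor, lobby, lab, garage, foyer, den → queue [study, parlor, lobby, lab, garage, foyer, den]
Visit study; enqueue cellar → queue [parlor, lobby, lab, garage, foyer, den, cellar]
Visit parlor → queue [lobby, lab, garage, foyer, den, cellar]
Visit lobby; enqueue terrace, studio, office → queue [lab, garage, foyer, den, cellar, terrace, studio, office]
Visit lab → queue [garage, foyer, den, cellar, terrace, studio, office]
Visit garage → queue [foyer, den, cellar, terrace, studio, office]
Visit foyer; enqueue loft, closet → queue [den, cellar, terrace, studio, office, loft, closet]
Visit den; enqueue hall → queue [cellar, terrace, studio, office, loft, closet, hall]
Visit cellar → queue [terrace, studio, office, loft, closet, hall]
Visit terrace; enqueue kitchen → queue [studio, office, loft, closet, hall, kitchen]
Visit studio → queue [office, loft, closet, hall, kitchen]
Visit office → queue [loft, closet, hall, kitchen]
Visit loft → queue [closet, hall, kitchen]
Visit closet → queue [hall, kitchen]
Visit hall → queue [kitchen]
Visit kitchen → queue []

Visit order: chapel, study, parlor, lobby, lab, garage, foyer, den, cellar, terrace, studio, office, loft, closet, hall, kitchen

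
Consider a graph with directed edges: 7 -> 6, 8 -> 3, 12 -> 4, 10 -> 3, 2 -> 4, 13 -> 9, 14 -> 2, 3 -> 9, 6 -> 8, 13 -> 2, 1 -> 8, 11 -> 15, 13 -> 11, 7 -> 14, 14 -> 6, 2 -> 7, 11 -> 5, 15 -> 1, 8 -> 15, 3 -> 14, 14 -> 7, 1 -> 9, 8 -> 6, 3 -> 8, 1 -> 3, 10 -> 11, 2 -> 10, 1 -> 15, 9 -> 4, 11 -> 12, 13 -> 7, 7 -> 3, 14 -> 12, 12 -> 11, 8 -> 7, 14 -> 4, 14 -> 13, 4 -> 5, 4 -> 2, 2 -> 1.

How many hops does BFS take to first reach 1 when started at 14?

2

Level 0: 14
Level 1: 2, 4, 6, 7, 12, 13
Level 2: 1, 3, 5, 8, 9, 10, 11
Level 3: 15
1 first appears at level 2.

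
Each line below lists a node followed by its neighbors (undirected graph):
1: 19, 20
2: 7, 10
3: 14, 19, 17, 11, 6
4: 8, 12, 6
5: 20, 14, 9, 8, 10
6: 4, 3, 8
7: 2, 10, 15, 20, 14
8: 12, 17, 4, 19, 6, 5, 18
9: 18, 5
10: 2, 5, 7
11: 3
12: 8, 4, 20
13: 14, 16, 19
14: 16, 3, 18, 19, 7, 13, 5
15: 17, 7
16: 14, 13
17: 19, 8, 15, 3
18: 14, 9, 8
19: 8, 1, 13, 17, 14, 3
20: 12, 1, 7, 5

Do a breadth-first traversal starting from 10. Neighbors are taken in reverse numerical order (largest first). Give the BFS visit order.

Visit 10; enqueue 7, 5, 2 → queue [7, 5, 2]
Visit 7; enqueue 20, 15, 14 → queue [5, 2, 20, 15, 14]
Visit 5; enqueue 9, 8 → queue [2, 20, 15, 14, 9, 8]
Visit 2 → queue [20, 15, 14, 9, 8]
Visit 20; enqueue 12, 1 → queue [15, 14, 9, 8, 12, 1]
Visit 15; enqueue 17 → queue [14, 9, 8, 12, 1, 17]
Visit 14; enqueue 19, 18, 16, 13, 3 → queue [9, 8, 12, 1, 17, 19, 18, 16, 13, 3]
Visit 9 → queue [8, 12, 1, 17, 19, 18, 16, 13, 3]
Visit 8; enqueue 6, 4 → queue [12, 1, 17, 19, 18, 16, 13, 3, 6, 4]
Visit 12 → queue [1, 17, 19, 18, 16, 13, 3, 6, 4]
Visit 1 → queue [17, 19, 18, 16, 13, 3, 6, 4]
Visit 17 → queue [19, 18, 16, 13, 3, 6, 4]
Visit 19 → queue [18, 16, 13, 3, 6, 4]
Visit 18 → queue [16, 13, 3, 6, 4]
Visit 16 → queue [13, 3, 6, 4]
Visit 13 → queue [3, 6, 4]
Visit 3; enqueue 11 → queue [6, 4, 11]
Visit 6 → queue [4, 11]
Visit 4 → queue [11]
Visit 11 → queue []

10 7 5 2 20 15 14 9 8 12 1 17 19 18 16 13 3 6 4 11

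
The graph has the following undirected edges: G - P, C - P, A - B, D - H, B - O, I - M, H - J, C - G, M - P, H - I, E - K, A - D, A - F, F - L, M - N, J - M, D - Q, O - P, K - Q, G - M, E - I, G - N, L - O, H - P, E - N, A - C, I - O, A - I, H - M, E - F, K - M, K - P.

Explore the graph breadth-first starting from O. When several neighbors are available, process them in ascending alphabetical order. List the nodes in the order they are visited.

O → B → I → L → P → A → E → H → M → F → C → G → K → D → N → J → Q

Visit O; enqueue B, I, L, P → queue [B, I, L, P]
Visit B; enqueue A → queue [I, L, P, A]
Visit I; enqueue E, H, M → queue [L, P, A, E, H, M]
Visit L; enqueue F → queue [P, A, E, H, M, F]
Visit P; enqueue C, G, K → queue [A, E, H, M, F, C, G, K]
Visit A; enqueue D → queue [E, H, M, F, C, G, K, D]
Visit E; enqueue N → queue [H, M, F, C, G, K, D, N]
Visit H; enqueue J → queue [M, F, C, G, K, D, N, J]
Visit M → queue [F, C, G, K, D, N, J]
Visit F → queue [C, G, K, D, N, J]
Visit C → queue [G, K, D, N, J]
Visit G → queue [K, D, N, J]
Visit K; enqueue Q → queue [D, N, J, Q]
Visit D → queue [N, J, Q]
Visit N → queue [J, Q]
Visit J → queue [Q]
Visit Q → queue []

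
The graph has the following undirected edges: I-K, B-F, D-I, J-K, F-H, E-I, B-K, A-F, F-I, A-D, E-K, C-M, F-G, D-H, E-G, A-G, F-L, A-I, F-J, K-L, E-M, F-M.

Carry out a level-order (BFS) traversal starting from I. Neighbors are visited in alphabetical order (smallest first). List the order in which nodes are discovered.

Visit I; enqueue A, D, E, F, K → queue [A, D, E, F, K]
Visit A; enqueue G → queue [D, E, F, K, G]
Visit D; enqueue H → queue [E, F, K, G, H]
Visit E; enqueue M → queue [F, K, G, H, M]
Visit F; enqueue B, J, L → queue [K, G, H, M, B, J, L]
Visit K → queue [G, H, M, B, J, L]
Visit G → queue [H, M, B, J, L]
Visit H → queue [M, B, J, L]
Visit M; enqueue C → queue [B, J, L, C]
Visit B → queue [J, L, C]
Visit J → queue [L, C]
Visit L → queue [C]
Visit C → queue []

I, A, D, E, F, K, G, H, M, B, J, L, C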